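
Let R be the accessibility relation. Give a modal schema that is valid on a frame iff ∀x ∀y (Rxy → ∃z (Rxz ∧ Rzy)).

□□r → □r

A defining formula is □□r → □r (the C4 axiom).
Suppose □□r→□r is valid. Take Rxy and set V(r)={w : xR²w}. Then □□r at x, so □r at x, so r at y, i.e. ∃z(Rxz∧Rzy).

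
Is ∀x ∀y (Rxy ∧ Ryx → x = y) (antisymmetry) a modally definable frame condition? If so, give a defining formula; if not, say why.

Not modally definable

If a class were modally definable it would be closed under surjective bounded morphisms (Goldblatt–Thomason).
The 4-cycle (worlds w0,w1,w2,w3 with w0→w1→w2→w3→w0) is antisymmetric. Sending even-indexed worlds to s and odd-indexed worlds to t is a surjective bounded morphism onto the two-world frame with s↔t, which is not antisymmetric.
So no modal formula (or set of formulas) defines exactly the antisymmetric frames.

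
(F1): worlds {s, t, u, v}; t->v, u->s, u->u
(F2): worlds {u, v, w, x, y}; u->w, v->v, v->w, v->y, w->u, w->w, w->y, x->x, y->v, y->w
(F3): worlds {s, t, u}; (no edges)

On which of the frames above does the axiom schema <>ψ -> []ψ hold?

This is the axiom for partial functionality; its first-order frame correspondent is forall x forall y forall z (Rxy & Rxz -> y = z).
(F1): fails — u sees both s and u.
(F2): fails — v sees both v and w.
(F3): holds.
Valid on: (F3).

(F3)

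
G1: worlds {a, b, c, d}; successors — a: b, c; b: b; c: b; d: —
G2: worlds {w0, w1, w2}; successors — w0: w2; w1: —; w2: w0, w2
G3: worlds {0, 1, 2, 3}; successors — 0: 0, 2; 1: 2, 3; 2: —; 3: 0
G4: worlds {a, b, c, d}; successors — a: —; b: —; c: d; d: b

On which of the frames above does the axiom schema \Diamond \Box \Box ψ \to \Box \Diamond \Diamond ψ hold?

Frame correspondent (Sahlqvist): \forall x \forall y \forall z ((xRy \wedge xRz) \to \exists w (y R^2 w \wedge z R^2 w)) — i.e. a generalized confluence (Geach) condition.
G1: condition met.
G2: condition met.
G3: fails — 0R0, 0R2 but no w with 0R²w and 2R²w.
G4: fails — cRd, cRd but no w with dR²w and dR²w.

G1, G2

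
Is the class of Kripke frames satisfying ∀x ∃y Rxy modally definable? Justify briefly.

This is a Sahlqvist condition; the D axiom □q → ◇q defines it.
Suppose □q→◇q is valid. At any x set V(q)=W. Then □q at x, so ◇q at x, so x has a successor.

Yes, by □q → ◇q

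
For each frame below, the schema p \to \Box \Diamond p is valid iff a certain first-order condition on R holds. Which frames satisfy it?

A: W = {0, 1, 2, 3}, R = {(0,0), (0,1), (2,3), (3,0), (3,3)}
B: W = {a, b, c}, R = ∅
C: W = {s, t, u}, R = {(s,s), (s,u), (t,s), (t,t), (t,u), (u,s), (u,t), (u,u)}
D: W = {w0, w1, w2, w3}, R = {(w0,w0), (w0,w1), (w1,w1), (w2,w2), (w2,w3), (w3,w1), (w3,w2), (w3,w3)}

B

Frame correspondent (Sahlqvist): \forall x \forall y (Rxy \to Ryx) — i.e. symmetry.
A: fails — R01 but not R10.
B: satisfies the condition.
C: fails — Rts but not Rst.
D: fails — Rw3w1 but not Rw1w3.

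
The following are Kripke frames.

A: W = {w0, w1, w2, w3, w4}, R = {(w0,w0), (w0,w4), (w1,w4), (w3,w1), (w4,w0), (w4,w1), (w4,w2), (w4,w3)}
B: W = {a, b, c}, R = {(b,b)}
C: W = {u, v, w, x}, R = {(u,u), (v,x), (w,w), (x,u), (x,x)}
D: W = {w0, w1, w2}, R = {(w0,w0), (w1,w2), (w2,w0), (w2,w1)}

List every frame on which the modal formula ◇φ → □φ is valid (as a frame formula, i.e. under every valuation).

This is the axiom for partial functionality; its first-order frame correspondent is ∀x ∀y ∀z (Rxy ∧ Rxz → y = z).
A: fails — w0 sees both w0 and w4.
B: condition met.
C: fails — x sees both u and x.
D: fails — w2 sees both w0 and w1.
Valid on: B.

B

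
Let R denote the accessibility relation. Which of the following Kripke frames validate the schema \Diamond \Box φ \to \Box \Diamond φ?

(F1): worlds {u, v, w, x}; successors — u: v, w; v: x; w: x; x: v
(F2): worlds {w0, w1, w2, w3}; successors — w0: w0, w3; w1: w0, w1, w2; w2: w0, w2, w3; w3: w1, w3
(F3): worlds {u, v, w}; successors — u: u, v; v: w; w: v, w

(F1), (F2)

Frame correspondent (Sahlqvist): \forall x \forall y \forall z (Rxy \wedge Rxz \to \exists w (Ryw \wedge Rzw)) — i.e. convergence.
(F1): holds.
(F2): holds.
(F3): fails — Ruv and Ruu but v and u have no common successor.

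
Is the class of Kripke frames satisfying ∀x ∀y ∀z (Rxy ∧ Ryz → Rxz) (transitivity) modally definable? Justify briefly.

Yes: it is transitivity, defined by the 4 schema □p → □□p.
Suppose □p→□□p is valid. Take Rxy, Ryz and set V(p)={w : Rxw}. Then □p at x, so □□p at x, so □p at y, so p at z, i.e. Rxz.

Definable; □p → □□p defines it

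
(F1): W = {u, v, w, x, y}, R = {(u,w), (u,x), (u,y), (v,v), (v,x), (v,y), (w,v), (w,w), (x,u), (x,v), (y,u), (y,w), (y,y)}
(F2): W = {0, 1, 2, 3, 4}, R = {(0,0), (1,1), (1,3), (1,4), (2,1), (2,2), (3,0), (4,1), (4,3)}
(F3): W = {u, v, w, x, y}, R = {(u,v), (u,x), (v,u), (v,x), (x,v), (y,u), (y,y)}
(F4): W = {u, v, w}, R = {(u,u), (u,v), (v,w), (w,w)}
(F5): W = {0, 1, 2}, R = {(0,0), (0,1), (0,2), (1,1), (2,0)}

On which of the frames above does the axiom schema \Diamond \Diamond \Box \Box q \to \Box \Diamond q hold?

(F1)

This is the axiom for a generalized confluence (Geach) condition; its first-order frame correspondent is \forall x \forall y \forall z ((x R^2 y \wedge xRz) \to \exists w (y R^2 w \wedge zRw)).
(F1): ✓.
(F2): fails — 1R²0, 1R1 but no w with 0R²w and 1Rw.
(F3): fails — uR²x, uRx but no t with xR²t and xRt.
(F4): fails — uR²v, uRu but no t with vR²t and uRt.
(F5): fails — 0R²1, 0R2 but no w with 1R²w and 2Rw.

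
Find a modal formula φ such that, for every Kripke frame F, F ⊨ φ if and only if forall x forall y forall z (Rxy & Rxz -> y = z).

A defining formula is ◇q → □q (the CD axiom).
Suppose ◇q→□q is valid. Take Rxy, Rxz and set V(q)={y}. Then ◇q at x, so □q at x, so q at z, i.e. z=y.

◇q → □q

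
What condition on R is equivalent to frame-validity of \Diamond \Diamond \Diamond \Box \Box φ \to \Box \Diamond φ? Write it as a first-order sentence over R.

\forall x \forall y \forall z ((x R^3 y \wedge xRz) \to \exists w (y R^2 w \wedge zRw))

This is a Sahlqvist (Geach-type) schema ◇^3□^2φ → □^1◇^1φ.
Minimal-valuation argument: fix x; take any y with xR^3y and any z with xR^1z. Set V(φ) to the set of worlds R-reachable from y in exactly 2 steps. Then □^2φ holds at y, so the antecedent holds at x; validity forces ◇^1φ at z, giving a w with zR^1w and yR^2w.
First-order correspondent: \forall x \forall y \forall z ((x R^3 y \wedge xRz) \to \exists w (y R^2 w \wedge zRw)).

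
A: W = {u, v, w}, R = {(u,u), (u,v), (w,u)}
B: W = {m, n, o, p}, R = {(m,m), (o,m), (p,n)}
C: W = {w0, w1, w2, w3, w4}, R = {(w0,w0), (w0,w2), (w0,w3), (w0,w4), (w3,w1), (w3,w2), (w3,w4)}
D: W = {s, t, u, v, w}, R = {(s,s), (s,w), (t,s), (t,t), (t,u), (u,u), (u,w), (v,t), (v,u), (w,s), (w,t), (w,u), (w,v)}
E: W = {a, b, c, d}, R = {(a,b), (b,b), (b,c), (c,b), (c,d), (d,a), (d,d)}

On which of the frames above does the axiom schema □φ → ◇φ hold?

D, E

This is the axiom for seriality; its first-order frame correspondent is ∀x ∃y Rxy.
A: fails — world v has no successor.
B: fails — world n has no successor.
C: fails — world w1 has no successor.
D: condition met.
E: condition met.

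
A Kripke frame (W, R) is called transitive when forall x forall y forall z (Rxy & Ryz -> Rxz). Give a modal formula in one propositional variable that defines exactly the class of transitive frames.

The condition is transitivity. The 4 schema □p → □□p defines it.
Suppose □p→□□p is valid. Take Rxy, Ryz and set V(p)={w : Rxw}. Then □p at x, so □□p at x, so □p at y, so p at z, i.e. Rxz.

□p → □□p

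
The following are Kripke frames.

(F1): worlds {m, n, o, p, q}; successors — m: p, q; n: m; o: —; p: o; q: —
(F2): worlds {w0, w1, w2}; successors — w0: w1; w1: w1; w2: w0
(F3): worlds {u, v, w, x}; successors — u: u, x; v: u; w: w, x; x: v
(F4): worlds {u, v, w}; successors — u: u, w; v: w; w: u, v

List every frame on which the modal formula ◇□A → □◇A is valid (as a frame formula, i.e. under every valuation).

(F2), (F4)

This is the axiom for convergence; its first-order frame correspondent is ∀x ∀y ∀z (Rxy ∧ Rxz → ∃w (Ryw ∧ Rzw)).
(F1): fails — Rmq and Rmq but q and q have no common successor.
(F2): ✓.
(F3): fails — Ruu and Rux but u and x have no common successor.
(F4): ✓.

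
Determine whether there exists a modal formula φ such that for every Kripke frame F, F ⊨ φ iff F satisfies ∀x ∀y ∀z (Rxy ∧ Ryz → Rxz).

Definable; □q → □□q defines it

The condition is transitivity. A defining modal formula is □q → □□q.
Suppose □q→□□q is valid. Take Rxy, Ryz and set V(q)={w : Rxw}. Then □q at x, so □□q at x, so □q at y, so q at z, i.e. Rxz.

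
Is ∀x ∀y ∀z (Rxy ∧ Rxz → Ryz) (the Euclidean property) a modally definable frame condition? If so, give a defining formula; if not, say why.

The condition is the Euclidean property. A defining modal formula is ◇q → □◇q.
Suppose ◇q→□◇q is valid. Take Rxy, Rxz and set V(q)={y}. Then ◇q at x, so □◇q at x, so ◇q at z, so some w with Rzw has q; w=y, i.e. Rzy. By symmetry of the argument, Ryz.

Yes, by ◇q → □◇q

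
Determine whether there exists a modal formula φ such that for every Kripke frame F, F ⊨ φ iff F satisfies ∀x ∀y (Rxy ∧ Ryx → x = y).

Not modally definable

If a class were modally definable it would be closed under surjective bounded morphisms (Goldblatt–Thomason).
The 6-cycle (worlds 0,1,2,3,4,5 with 0→1→2→3→4→5→0) is antisymmetric. Sending even-indexed worlds to • and odd-indexed worlds to ∘ is a surjective bounded morphism onto the two-world frame with •↔∘, which is not antisymmetric.
So no modal formula (or set of formulas) defines exactly the antisymmetric frames.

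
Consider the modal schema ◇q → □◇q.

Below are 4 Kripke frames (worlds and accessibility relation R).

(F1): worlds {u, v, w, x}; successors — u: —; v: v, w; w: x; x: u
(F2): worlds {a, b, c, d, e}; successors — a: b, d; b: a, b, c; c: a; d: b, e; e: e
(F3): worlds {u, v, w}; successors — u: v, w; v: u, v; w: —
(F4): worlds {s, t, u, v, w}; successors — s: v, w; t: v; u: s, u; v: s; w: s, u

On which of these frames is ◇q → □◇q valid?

The schema corresponds to the Euclidean property: ∀x ∀y ∀z (Rxy ∧ Rxz → Ryz).
(F1): fails — Rvw and Rvv but not Rwv.
(F2): fails — Rab and Rad but not Rbd.
(F3): fails — Ruv and Ruw but not Rvw.
(F4): fails — Rsv and Rsv but not Rvv.
Valid on no frame.

none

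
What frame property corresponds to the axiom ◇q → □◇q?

Suppose ◇q→□◇q is valid. Take Rxy, Rxz and set V(q)={y}. Then ◇q at x, so □◇q at x, so ◇q at z, so some w with Rzw has q; w=y, i.e. Rzy. By symmetry of the argument, Ryz.

The Euclidean property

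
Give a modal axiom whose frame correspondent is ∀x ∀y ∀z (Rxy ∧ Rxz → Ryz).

The condition is the Euclidean property. The 5 schema ◇p → □◇p defines it.

◇p → □◇p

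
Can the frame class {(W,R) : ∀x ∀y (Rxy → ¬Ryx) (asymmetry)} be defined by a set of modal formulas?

Not definable by any modal formula

Modal frame validity is preserved under surjective bounded morphisms.
The 3-cycle (worlds 0,1,2 with 0→1→2→0) is asymmetric. Mapping every world to a single reflexive point • is a surjective bounded morphism, and the reflexive point is not asymmetric (R•• but asymmetry requires ¬R••).
So no modal formula (or set of formulas) defines exactly the asymmetric frames.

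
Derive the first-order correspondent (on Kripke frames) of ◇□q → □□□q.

∀x ∀y ∀z ((xRy ∧ xR³z) → ∃w (yRw ∧ z = w))

This is a Sahlqvist (Geach-type) schema ◇^1□^1q → □^3◇^0q.
First-order correspondent: ∀x ∀y ∀z ((xRy ∧ xR³z) → ∃w (yRw ∧ z = w)).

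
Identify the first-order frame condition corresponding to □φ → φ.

Suppose □φ→φ is valid. At any x set V(φ)={w : Rxw}. Then □φ holds at x, so φ holds at x, i.e. Rxx.

reflexivity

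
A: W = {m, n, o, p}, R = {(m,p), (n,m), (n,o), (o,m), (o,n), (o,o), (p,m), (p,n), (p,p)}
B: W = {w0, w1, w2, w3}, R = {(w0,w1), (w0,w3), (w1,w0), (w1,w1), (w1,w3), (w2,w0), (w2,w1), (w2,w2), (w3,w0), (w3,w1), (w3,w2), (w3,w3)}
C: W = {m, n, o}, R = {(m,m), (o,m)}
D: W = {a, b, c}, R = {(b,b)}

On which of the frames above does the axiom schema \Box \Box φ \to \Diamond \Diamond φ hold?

A, B

This is the axiom for a generalized confluence (Geach) condition; its first-order frame correspondent is \forall x \exists w (x R^2 w \wedge x R^2 w).
A: satisfies the condition.
B: satisfies the condition.
C: fails — at n but no w with nR²w and nR²w.
D: fails — at a but no w with aR²w and aR²w.
Valid on: A, B.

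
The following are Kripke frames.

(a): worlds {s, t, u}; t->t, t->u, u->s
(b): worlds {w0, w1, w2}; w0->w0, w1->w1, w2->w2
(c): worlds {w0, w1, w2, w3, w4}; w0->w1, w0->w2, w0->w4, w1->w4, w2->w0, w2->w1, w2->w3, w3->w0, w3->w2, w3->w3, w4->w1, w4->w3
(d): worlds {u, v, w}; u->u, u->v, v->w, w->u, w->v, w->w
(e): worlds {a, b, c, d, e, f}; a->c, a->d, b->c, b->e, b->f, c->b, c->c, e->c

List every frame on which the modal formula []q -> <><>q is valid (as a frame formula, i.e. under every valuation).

(b), (d)

This is the axiom for a generalized confluence (Geach) condition; its first-order frame correspondent is forall x exists w (xRw & x R^2 w).
(a): fails — at s but no w with sRw and sR²w.
(b): ✓.
(c): fails — at w1 but no w with w1Rw and w1R²w.
(d): ✓.
(e): fails — at d but no w with dRw and dR²w.
Valid on: (b), (d).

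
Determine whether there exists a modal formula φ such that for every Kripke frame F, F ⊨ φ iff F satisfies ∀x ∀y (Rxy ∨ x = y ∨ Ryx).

No — not modally definable

Modal frame validity is preserved under disjoint unions.
Take 4 disjoint single-world reflexive frames: each is trivially connected, but their disjoint union has 4 worlds with no edge between distinct components, so it is not connected.
Hence connectedness of R is not modally definable.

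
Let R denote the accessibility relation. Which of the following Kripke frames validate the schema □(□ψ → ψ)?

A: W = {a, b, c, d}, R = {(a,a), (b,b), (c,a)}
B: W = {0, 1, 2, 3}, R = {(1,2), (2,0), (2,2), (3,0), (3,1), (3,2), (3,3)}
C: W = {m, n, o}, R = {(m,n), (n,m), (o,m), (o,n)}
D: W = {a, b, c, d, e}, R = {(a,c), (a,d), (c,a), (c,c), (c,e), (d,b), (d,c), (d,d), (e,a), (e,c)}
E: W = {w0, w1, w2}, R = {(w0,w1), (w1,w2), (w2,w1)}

A

This is the axiom for shift-reflexivity; its first-order frame correspondent is ∀x ∀y (Rxy → Ryy).
A: ✓.
B: fails — R31 but not R11.
C: fails — Rom but not Rmm.
D: fails — Rea but not Raa.
E: fails — Rw1w2 but not Rw2w2.
Valid on: A.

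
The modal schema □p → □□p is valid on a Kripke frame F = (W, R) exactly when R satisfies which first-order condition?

Transitivity

Suppose □p→□□p is valid. Take Rxy, Ryz and set V(p)={w : Rxw}. Then □p at x, so □□p at x, so □p at y, so p at z, i.e. Rxz.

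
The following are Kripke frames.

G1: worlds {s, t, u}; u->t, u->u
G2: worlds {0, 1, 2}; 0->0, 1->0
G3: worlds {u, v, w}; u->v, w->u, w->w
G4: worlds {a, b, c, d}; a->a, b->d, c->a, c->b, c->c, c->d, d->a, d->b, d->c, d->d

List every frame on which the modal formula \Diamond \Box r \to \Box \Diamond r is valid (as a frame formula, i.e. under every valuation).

The schema corresponds to convergence: \forall x \forall y \forall z (Rxy \wedge Rxz \to \exists w (Ryw \wedge Rzw)).
G1: fails — Rut and Rut but t and t have no common successor.
G2: ✓.
G3: fails — Ruv and Ruv but v and v have no common successor.
G4: fails — Rcb and Rca but b and a have no common successor.

G2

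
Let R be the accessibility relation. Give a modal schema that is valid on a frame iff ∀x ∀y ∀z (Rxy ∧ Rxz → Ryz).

This is the Euclidean property; the standard corresponding axiom is 5: ◇ψ → □◇ψ.
Suppose ◇ψ→□◇ψ is valid. Take Rxy, Rxz and set V(ψ)={y}. Then ◇ψ at x, so □◇ψ at x, so ◇ψ at z, so some w with Rzw has ψ; w=y, i.e. Rzy. By symmetry of the argument, Ryz.

◇ψ → □◇ψ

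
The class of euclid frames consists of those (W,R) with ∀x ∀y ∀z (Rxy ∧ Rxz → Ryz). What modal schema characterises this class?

◇p → □◇p

This is the Euclidean property; the standard corresponding axiom is 5: ◇p → □◇p.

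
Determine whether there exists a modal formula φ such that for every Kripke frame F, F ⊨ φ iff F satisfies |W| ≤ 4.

Not modally definable

Any modally definable frame class is closed under disjoint unions.
Any modal formula valid on each of 5 disjoint one-world frames is valid on their disjoint union (validity is preserved under disjoint unions). Each one-world frame has |W|=1≤4, but the union has |W|=5.
Hence having at most 4 worlds is not modally definable.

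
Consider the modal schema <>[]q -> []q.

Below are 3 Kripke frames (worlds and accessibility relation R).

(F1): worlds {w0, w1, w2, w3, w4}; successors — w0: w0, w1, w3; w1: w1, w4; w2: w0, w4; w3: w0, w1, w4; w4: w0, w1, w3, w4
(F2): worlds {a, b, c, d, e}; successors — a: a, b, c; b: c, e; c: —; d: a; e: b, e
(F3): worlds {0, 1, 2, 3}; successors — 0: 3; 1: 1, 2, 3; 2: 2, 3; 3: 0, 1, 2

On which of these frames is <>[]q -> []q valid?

The schema corresponds to the Euclidean property: forall x forall y forall z (Rxy & Rxz -> Ryz).
(F1): fails — Rw0w1 and Rw0w0 but not Rw1w0.
(F2): fails — Rab and Rab but not Rbb.
(F3): fails — R03 and R03 but not R33.

none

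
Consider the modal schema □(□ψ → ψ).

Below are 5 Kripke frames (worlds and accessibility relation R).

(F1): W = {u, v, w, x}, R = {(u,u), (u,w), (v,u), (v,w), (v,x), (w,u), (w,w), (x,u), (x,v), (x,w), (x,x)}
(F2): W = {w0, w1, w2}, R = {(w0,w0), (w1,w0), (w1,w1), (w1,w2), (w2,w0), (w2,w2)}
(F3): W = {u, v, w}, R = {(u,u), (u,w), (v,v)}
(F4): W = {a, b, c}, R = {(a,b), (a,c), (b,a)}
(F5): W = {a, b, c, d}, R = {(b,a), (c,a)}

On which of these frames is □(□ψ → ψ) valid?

(F2)

Frame correspondent (Sahlqvist): ∀x ∀y (Rxy → Ryy) — i.e. shift-reflexivity.
(F1): fails — Rxv but not Rvv.
(F2): satisfies the condition.
(F3): fails — Ruw but not Rww.
(F4): fails — Rac but not Rcc.
(F5): fails — Rca but not Raa.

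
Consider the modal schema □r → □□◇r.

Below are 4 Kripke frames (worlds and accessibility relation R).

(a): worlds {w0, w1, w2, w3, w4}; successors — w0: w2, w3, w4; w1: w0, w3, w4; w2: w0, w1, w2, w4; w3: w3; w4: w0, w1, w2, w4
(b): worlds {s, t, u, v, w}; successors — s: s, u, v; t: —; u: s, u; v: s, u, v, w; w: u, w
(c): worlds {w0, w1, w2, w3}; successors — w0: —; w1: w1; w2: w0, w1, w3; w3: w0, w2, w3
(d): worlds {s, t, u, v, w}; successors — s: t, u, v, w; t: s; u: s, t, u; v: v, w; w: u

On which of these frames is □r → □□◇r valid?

(b)

The schema corresponds to a generalized confluence (Geach) condition: ∀x ∀z (xR²z → ∃w (xRw ∧ zRw)).
(a): fails — w2R²w3 but no w with w2Rw and w3Rw.
(b): condition met.
(c): fails — w2R²w0 but no w with w2Rw and w0Rw.
(d): fails — sR²t but no w* with sRw* and tRw*.
Valid on: (b).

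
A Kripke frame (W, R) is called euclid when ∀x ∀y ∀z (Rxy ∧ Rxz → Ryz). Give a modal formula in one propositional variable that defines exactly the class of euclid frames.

This is the Euclidean property; the standard corresponding axiom is 5: ◇p → □◇p.

◇p → □◇p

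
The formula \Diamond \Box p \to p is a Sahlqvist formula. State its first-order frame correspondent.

Symmetry

This is a form of the B axiom.
Its frame correspondent is symmetry — \forall x \forall y (Rxy \to Ryx).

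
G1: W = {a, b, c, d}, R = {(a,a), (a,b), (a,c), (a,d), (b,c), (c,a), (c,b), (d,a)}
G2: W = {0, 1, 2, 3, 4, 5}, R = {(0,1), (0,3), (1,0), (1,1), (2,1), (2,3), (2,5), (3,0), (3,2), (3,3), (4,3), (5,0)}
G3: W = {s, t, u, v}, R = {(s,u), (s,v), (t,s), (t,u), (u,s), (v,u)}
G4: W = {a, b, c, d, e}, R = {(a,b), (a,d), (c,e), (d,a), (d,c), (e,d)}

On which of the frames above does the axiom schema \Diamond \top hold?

G1, G2, G3

The schema corresponds to seriality: \forall x \exists y Rxy.
G1: satisfies the condition.
G2: satisfies the condition.
G3: satisfies the condition.
G4: fails — world b has no successor.
Valid on: G1, G2, G3.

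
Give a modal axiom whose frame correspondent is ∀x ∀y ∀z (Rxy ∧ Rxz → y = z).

The condition is partial functionality. The CD schema ◇s → □s defines it.
Suppose ◇s→□s is valid. Take Rxy, Rxz and set V(s)={y}. Then ◇s at x, so □s at x, so s at z, i.e. z=y.

◇s → □s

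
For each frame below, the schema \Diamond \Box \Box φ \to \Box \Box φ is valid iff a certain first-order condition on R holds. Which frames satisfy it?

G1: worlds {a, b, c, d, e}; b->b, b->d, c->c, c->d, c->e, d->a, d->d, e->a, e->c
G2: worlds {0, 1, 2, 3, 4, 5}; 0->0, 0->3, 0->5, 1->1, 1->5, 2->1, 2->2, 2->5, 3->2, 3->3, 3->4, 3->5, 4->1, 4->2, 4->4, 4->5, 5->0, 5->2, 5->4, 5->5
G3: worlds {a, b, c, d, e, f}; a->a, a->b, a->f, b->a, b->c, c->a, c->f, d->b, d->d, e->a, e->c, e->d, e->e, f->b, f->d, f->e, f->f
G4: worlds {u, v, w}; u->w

This is the axiom for a generalized confluence (Geach) condition; its first-order frame correspondent is \forall x \forall y \forall z ((xRy \wedge x R^2 z) \to \exists w (y R^2 w \wedge z = w)).
G1: fails — bRd, bR²b but no w with dR²w and b=w.
G2: fails — 3R2, 3R²3 but no w with 2R²w and 3=w.
G3: fails — aRb, aR²c but no w with bR²w and c=w.
G4: satisfies the condition.

G4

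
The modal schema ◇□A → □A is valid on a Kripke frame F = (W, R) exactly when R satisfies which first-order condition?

the Euclidean property

This schema is equivalent to the 5 axiom ◇A → □◇A.
It corresponds to the Euclidean property: ∀x ∀y ∀z (Rxy ∧ Rxz → Ryz).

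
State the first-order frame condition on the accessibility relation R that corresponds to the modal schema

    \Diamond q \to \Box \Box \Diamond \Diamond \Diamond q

This is a Sahlqvist (Geach-type) schema ◇^1□^0q → □^2◇^3q.
Minimal-valuation argument: fix x; take any y with xR^1y and any z with xR^2z. Set V(q) to the set of worlds R-reachable from y in exactly 0 steps. Then □^0q holds at y, so the antecedent holds at x; validity forces ◇^3q at z, giving a w with zR^3w and yR^0w.
First-order correspondent: \forall x \forall y \forall z ((xRy \wedge x R^2 z) \to \exists w (y = w \wedge z R^3 w)).

\forall x \forall y \forall z ((xRy \wedge x R^2 z) \to \exists w (y = w \wedge z R^3 w))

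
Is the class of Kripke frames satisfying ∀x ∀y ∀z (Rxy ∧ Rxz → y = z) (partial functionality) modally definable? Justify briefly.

Yes: it is partial functionality, defined by the CD schema ◇p → □p.
Suppose ◇p→□p is valid. Take Rxy, Rxz and set V(p)={y}. Then ◇p at x, so □p at x, so p at z, i.e. z=y.

Yes, by ◇p → □p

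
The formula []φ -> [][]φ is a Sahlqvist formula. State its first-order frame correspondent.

Suppose □φ→□□φ is valid. Take Rxy, Ryz and set V(φ)={w : Rxw}. Then □φ at x, so □□φ at x, so □φ at y, so φ at z, i.e. Rxz.

transitivity: forall x forall y forall z (Rxy & Ryz -> Rxz)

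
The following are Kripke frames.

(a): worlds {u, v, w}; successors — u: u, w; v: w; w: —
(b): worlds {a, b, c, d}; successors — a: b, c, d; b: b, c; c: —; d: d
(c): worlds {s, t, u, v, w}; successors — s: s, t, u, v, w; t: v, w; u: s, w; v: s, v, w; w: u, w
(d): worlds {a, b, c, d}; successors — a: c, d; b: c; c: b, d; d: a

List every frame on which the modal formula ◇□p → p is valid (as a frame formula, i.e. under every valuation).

none

This is the axiom for symmetry; its first-order frame correspondent is ∀x ∀y (Rxy → Ryx).
(a): fails — Rvw but not Rwv.
(b): fails — Rbc but not Rcb.
(c): fails — Rtv but not Rvt.
(d): fails — Rcd but not Rdc.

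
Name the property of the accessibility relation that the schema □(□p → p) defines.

Suppose □(□p→p) is valid. Take Rxy and set V(p)={w : Ryw}. Then at y, □p holds; since □(□p→p) at x, □p→p at y, so p at y, i.e. Ryy.
The converse is a direct semantic check.
Frame condition: ∀x ∀y (Rxy → Ryy).

Shift-reflexivity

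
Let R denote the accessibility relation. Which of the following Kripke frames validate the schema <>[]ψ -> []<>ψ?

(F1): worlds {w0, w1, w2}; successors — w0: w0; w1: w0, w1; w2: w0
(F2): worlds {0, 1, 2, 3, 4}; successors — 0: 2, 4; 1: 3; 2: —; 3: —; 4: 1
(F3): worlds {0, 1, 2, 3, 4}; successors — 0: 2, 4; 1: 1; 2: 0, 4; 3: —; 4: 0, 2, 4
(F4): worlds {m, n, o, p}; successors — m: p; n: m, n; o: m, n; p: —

Frame correspondent (Sahlqvist): forall x forall y forall z (Rxy & Rxz -> exists w (Ryw & Rzw)) — i.e. convergence.
(F1): holds.
(F2): fails — R04 and R02 but 4 and 2 have no common successor.
(F3): holds.
(F4): fails — Rmp and Rmp but p and p have no common successor.
Valid on: (F1), (F3).

(F1), (F3)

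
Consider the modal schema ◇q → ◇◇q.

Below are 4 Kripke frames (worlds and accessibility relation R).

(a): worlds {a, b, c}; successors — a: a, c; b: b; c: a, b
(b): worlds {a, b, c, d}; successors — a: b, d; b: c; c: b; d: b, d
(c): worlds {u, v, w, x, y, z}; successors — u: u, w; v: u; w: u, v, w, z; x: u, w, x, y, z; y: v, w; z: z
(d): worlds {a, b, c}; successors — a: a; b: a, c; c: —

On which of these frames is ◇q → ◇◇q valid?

(a), (c)

Frame correspondent (Sahlqvist): ∀x ∀y (xRy → ∃w (y = w ∧ xR²w)) — i.e. a generalized confluence (Geach) condition.
(a): ✓.
(b): fails — bRc but no w with c=w and bR²w.
(c): ✓.
(d): fails — bRc but no w with c=w and bR²w.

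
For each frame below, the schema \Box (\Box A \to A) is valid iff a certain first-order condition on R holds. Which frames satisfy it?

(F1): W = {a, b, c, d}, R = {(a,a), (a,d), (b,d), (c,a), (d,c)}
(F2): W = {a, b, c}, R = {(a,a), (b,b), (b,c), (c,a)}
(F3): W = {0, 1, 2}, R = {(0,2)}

This is the axiom for shift-reflexivity; its first-order frame correspondent is \forall x \forall y (Rxy \to Ryy).
(F1): fails — Rdc but not Rcc.
(F2): fails — Rbc but not Rcc.
(F3): fails — R02 but not R22.
Valid on no frame.

none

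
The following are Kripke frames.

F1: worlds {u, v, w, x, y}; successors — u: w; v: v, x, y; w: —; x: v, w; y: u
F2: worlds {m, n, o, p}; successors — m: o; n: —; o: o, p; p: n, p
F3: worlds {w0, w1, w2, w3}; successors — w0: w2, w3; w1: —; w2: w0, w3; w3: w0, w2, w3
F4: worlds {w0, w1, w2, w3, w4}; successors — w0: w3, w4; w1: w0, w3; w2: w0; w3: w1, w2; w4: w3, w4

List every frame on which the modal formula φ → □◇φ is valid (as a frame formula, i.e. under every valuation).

F3

Frame correspondent (Sahlqvist): ∀x ∀y (Rxy → Ryx) — i.e. symmetry.
F1: fails — Rxw but not Rwx.
F2: fails — Rop but not Rpo.
F3: ✓.
F4: fails — Rw1w0 but not Rw0w1.
Valid on: F3.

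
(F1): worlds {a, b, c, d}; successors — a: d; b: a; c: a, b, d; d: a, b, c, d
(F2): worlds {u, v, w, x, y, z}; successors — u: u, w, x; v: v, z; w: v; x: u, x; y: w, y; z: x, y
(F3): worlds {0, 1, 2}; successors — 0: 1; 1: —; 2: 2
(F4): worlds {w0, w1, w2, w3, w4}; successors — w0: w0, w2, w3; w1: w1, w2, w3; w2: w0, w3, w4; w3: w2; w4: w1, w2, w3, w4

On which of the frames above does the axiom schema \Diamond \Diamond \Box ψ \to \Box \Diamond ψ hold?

(F3)

The schema corresponds to a generalized confluence (Geach) condition: \forall x \forall y \forall z ((x R^2 y \wedge xRz) \to \exists w (yRw \wedge zRw)).
(F1): fails — cR²a, cRb but no w with aRw and bRw.
(F2): fails — uR²u, uRw but no t with uRt and wRt.
(F3): holds.
(F4): fails — w0R²w2, w0Rw3 but no w with w2Rw and w3Rw.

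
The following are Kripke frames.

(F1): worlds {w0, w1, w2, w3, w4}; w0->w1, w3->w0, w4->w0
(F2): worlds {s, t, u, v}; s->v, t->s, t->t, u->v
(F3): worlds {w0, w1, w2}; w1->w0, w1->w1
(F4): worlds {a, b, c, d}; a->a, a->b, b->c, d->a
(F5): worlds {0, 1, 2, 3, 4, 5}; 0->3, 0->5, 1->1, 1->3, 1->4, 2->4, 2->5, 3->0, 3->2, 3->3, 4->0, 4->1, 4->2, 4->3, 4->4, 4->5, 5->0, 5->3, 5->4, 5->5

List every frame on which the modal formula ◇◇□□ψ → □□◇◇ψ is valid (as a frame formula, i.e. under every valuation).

This is the axiom for a generalized confluence (Geach) condition; its first-order frame correspondent is ∀x ∀y ∀z ((xR²y ∧ xR²z) → ∃w (yR²w ∧ zR²w)).
(F1): fails — w3R²w1, w3R²w1 but no w with w1R²w and w1R²w.
(F2): fails — tR²s, tR²s but no w with sR²w and sR²w.
(F3): fails — w1R²w0, w1R²w0 but no w with w0R²w and w0R²w.
(F4): fails — aR²a, aR²b but no w with aR²w and bR²w.
(F5): condition met.
Valid on: (F5).

(F5)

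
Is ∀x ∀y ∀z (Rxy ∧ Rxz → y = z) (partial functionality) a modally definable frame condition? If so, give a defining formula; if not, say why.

Yes, by ◇q → □q

The condition is partial functionality. A defining modal formula is ◇q → □q.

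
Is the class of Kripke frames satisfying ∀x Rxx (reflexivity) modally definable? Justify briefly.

Yes, by □q → q

The condition is reflexivity. A defining modal formula is □q → q.
Suppose □q→q is valid. At any x set V(q)={w : Rxw}. Then □q holds at x, so q holds at x, i.e. Rxx.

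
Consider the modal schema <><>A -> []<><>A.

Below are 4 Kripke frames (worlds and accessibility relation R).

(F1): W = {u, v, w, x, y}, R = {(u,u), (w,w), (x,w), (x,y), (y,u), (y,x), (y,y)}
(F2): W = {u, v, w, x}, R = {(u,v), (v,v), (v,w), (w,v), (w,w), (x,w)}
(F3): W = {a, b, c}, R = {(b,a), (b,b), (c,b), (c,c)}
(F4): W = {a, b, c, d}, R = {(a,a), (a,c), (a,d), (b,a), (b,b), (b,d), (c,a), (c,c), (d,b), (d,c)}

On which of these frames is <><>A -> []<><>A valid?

The schema corresponds to a generalized confluence (Geach) condition: forall x forall y forall z ((x R^2 y & xRz) -> exists w (y = w & z R^2 w)).
(F1): fails — xR²u, xRw but no t with u=t and wR²t.
(F2): ✓.
(F3): fails — bR²a, bRa but no w with a=w and aR²w.
(F4): fails — aR²b, aRc but no w with b=w and cR²w.

(F2)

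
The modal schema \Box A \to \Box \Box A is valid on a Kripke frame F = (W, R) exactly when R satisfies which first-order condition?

Transitivity

Suppose □A→□□A is valid. Take Rxy, Ryz and set V(A)={w : Rxw}. Then □A at x, so □□A at x, so □A at y, so A at z, i.e. Rxz.
Conversely, on a frame with transitivity the schema holds at every world under every valuation.
So the correspondent is transitivity.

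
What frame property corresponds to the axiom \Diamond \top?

◇⊤ holds at w iff w has a successor, so frame-validity of ◇⊤ is exactly seriality. Equivalently via □A → ◇A:
Suppose □A→◇A is valid. At any x set V(A)=W. Then □A at x, so ◇A at x, so x has a successor.
Conversely, on a frame with seriality the schema holds at every world under every valuation.
So the correspondent is seriality.

seriality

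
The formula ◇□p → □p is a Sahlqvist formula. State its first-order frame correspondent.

the Euclidean property

Equivalently (dual form): ◇p → □◇p.
Suppose ◇p→□◇p is valid. Take Rxy, Rxz and set V(p)={y}. Then ◇p at x, so □◇p at x, so ◇p at z, so some w with Rzw has p; w=y, i.e. Rzy. By symmetry of the argument, Ryz.
The converse is a direct semantic check.
Frame condition: ∀x ∀y ∀z (Rxy ∧ Rxz → Ryz).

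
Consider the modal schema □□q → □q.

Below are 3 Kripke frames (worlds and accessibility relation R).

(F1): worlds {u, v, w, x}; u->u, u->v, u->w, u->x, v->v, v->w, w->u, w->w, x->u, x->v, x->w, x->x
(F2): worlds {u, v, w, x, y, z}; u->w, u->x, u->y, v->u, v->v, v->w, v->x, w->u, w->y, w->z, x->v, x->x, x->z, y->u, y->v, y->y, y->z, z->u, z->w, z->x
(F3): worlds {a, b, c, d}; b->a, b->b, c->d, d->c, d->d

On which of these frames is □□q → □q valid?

The schema corresponds to density: ∀x ∀y (Rxy → ∃z (Rxz ∧ Rzy)).
(F1): satisfies the condition.
(F2): fails — Ruw but no t with Rut and Rtw.
(F3): satisfies the condition.
Valid on: (F1), (F3).

(F1), (F3)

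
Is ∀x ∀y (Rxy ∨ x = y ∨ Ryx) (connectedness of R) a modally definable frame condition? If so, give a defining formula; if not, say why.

Any modally definable frame class is closed under disjoint unions.
Take 3 disjoint single-world reflexive frames: each is trivially connected, but their disjoint union has 3 worlds with no edge between distinct components, so it is not connected.
So the class is not modally definable.

No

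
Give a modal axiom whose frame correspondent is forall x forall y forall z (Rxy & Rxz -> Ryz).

A defining formula is ◇ψ → □◇ψ (the 5 axiom).
Suppose ◇ψ→□◇ψ is valid. Take Rxy, Rxz and set V(ψ)={y}. Then ◇ψ at x, so □◇ψ at x, so ◇ψ at z, so some w with Rzw has ψ; w=y, i.e. Rzy. By symmetry of the argument, Ryz.

◇ψ → □◇ψ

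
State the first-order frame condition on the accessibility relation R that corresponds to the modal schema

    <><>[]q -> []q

This is a Sahlqvist (Geach-type) schema ◇^2□^1q → □^1◇^0q.
First-order correspondent: forall x forall y forall z ((x R^2 y & xRz) -> exists w (yRw & z = w)).

forall x forall y forall z ((x R^2 y & xRz) -> exists w (yRw & z = w))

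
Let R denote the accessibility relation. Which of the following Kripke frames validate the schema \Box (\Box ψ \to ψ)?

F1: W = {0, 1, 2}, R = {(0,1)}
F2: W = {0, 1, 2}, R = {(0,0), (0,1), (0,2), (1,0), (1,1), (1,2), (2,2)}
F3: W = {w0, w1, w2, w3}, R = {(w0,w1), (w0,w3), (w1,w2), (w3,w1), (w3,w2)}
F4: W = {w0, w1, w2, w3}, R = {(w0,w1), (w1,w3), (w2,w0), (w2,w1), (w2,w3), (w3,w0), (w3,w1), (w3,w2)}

F2

The schema corresponds to shift-reflexivity: \forall x \forall y (Rxy \to Ryy).
F1: fails — R01 but not R11.
F2: satisfies the condition.
F3: fails — Rw1w2 but not Rw2w2.
F4: fails — Rw3w1 but not Rw1w1.
Valid on: F2.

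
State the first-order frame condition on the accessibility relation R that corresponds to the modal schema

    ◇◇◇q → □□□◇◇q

This is a Sahlqvist (Geach-type) schema ◇^3□^0q → □^3◇^2q.
First-order correspondent: ∀x ∀y ∀z ((xR³y ∧ xR³z) → ∃w (y = w ∧ zR²w)).

∀x ∀y ∀z ((xR³y ∧ xR³z) → ∃w (y = w ∧ zR²w))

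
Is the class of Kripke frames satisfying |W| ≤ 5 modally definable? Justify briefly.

Not modally definable

Modal frame validity is preserved under disjoint unions.
Any modal formula valid on each of 6 disjoint one-world frames is valid on their disjoint union (validity is preserved under disjoint unions). Each one-world frame has |W|=1≤5, but the union has |W|=6.
So no modal formula (or set of formulas) defines exactly the |W|≤5 frames.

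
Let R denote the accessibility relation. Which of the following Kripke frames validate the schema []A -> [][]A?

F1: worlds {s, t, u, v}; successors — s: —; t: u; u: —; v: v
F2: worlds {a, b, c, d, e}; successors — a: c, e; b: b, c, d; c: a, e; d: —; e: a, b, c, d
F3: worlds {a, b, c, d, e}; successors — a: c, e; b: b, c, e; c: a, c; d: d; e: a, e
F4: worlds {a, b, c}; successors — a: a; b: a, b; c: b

F1

This is the axiom for transitivity; its first-order frame correspondent is forall x forall y forall z (Rxy & Ryz -> Rxz).
F1: condition met.
F2: fails — Rbc and Rce but not Rbe.
F3: fails — Rbc and Rca but not Rba.
F4: fails — Rcb and Rba but not Rca.
Valid on: F1.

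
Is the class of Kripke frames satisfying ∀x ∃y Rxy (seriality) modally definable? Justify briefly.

Yes, by □p → ◇p

Yes: it is seriality, defined by the D schema □p → ◇p.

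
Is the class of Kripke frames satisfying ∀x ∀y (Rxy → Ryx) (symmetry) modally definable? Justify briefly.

The condition is symmetry. A defining modal formula is q → □◇q.

Yes — defined by q → □◇q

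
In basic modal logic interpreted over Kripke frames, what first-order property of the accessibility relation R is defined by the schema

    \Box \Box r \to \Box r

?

Suppose □□r→□r is valid. Take Rxy and set V(r)={w : xR²w}. Then □□r at x, so □r at x, so r at y, i.e. ∃z(Rxz∧Rzy).
Conversely, any frame satisfying \forall x \forall y (Rxy \to \exists z (Rxz \wedge Rzy)) validates the schema.
So the correspondent is density.

density: \forall x \forall y (Rxy \to \exists z (Rxz \wedge Rzy))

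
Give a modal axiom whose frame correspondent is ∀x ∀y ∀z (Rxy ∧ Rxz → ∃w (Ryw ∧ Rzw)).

A defining formula is ◇□s → □◇s (the .2 axiom).
Suppose ◇□s→□◇s is valid. Take Rxy, Rxz and set V(s)={w : Ryw}. Then □s at y so ◇□s at x, so □◇s at x, so ◇s at z, giving w with Rzw and Ryw.

◇□s → □◇s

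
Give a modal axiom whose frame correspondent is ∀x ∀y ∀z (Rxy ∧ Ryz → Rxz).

□q → □□q

This is transitivity; the standard corresponding axiom is 4: □q → □□q.
Suppose □q→□□q is valid. Take Rxy, Ryz and set V(q)={w : Rxw}. Then □q at x, so □□q at x, so □q at y, so q at z, i.e. Rxz.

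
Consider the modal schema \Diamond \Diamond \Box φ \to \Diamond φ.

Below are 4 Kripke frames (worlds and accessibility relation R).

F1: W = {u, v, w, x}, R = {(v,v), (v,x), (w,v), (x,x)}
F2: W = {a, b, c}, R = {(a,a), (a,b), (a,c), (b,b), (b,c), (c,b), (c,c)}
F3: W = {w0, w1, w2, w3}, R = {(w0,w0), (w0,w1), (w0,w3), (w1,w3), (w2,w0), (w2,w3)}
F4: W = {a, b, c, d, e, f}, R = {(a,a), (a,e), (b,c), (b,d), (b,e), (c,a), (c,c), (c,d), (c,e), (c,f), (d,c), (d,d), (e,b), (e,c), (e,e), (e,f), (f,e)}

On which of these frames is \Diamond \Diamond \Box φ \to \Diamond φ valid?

The schema corresponds to a generalized confluence (Geach) condition: \forall x \forall y (x R^2 y \to \exists w (yRw \wedge xRw)).
F1: fails — wR²x but no t with xRt and wRt.
F2: holds.
F3: fails — w0R²w3 but no w with w3Rw and w0Rw.
F4: fails — dR²a but no w with aRw and dRw.

F2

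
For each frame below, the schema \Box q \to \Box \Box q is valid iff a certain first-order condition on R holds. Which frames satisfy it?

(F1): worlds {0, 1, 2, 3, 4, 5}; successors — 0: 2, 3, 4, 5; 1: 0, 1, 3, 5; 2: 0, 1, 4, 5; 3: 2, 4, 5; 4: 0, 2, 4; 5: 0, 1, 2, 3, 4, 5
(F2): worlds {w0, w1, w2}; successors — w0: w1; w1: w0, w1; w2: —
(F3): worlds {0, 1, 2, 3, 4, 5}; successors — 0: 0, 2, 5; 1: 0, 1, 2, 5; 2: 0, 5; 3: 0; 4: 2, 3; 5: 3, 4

none

The schema corresponds to transitivity: \forall x \forall y \forall z (Rxy \wedge Ryz \to Rxz).
(F1): fails — R34 and R40 but not R30.
(F2): fails — Rw0w1 and Rw1w0 but not Rw0w0.
(F3): fails — R25 and R53 but not R23.
Valid on no frame.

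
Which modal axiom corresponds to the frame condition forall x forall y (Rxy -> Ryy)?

□(□q → q)

A defining formula is □(□q → q) (the T□ axiom).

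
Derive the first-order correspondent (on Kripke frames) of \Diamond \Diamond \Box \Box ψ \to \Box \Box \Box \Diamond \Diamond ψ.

This is a Sahlqvist (Geach-type) schema ◇^2□^2ψ → □^3◇^2ψ.
Minimal-valuation argument: fix x; take any y with xR^2y and any z with xR^3z. Set V(ψ) to the set of worlds R-reachable from y in exactly 2 steps. Then □^2ψ holds at y, so the antecedent holds at x; validity forces ◇^2ψ at z, giving a w with zR^2w and yR^2w.
First-order correspondent: \forall x \forall y \forall z ((x R^2 y \wedge x R^3 z) \to \exists w (y R^2 w \wedge z R^2 w)).

\forall x \forall y \forall z ((x R^2 y \wedge x R^3 z) \to \exists w (y R^2 w \wedge z R^2 w))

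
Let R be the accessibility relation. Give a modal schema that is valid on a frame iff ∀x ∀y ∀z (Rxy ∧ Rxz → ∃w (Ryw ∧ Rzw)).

◇□r → □◇r

A defining formula is ◇□r → □◇r (the .2 axiom).
Suppose ◇□r→□◇r is valid. Take Rxy, Rxz and set V(r)={w : Ryw}. Then □r at y so ◇□r at x, so □◇r at x, so ◇r at z, giving w with Rzw and Ryw.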